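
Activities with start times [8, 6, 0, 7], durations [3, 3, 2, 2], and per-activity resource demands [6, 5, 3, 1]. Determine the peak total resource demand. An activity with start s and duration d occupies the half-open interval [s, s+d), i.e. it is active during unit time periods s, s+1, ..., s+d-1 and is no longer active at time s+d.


Each activity i is active on [start_i, start_i + duration_i).
Compute total resource usage per time slot:
  t=0: active resources = [3], total = 3
  t=1: active resources = [3], total = 3
  t=2: active resources = [], total = 0
  t=3: active resources = [], total = 0
  t=4: active resources = [], total = 0
  t=5: active resources = [], total = 0
  t=6: active resources = [5], total = 5
  t=7: active resources = [5, 1], total = 6
  t=8: active resources = [6, 5, 1], total = 12
  t=9: active resources = [6], total = 6
  t=10: active resources = [6], total = 6
Peak resource demand = 12

12


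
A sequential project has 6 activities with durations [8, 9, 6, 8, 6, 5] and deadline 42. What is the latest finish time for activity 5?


LF(activity 5) = deadline - sum of successor durations
Successors: activities 6 through 6 with durations [5]
Sum of successor durations = 5
LF = 42 - 5 = 37

37


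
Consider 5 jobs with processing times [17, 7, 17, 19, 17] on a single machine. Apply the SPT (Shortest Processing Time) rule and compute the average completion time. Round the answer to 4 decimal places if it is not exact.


Sort jobs by processing time (SPT order): [7, 17, 17, 17, 19]
Compute completion times sequentially:
  Job 1: processing = 7, completes at 7
  Job 2: processing = 17, completes at 24
  Job 3: processing = 17, completes at 41
  Job 4: processing = 17, completes at 58
  Job 5: processing = 19, completes at 77
Sum of completion times = 207
Average completion time = 207/5 = 41.4

41.4


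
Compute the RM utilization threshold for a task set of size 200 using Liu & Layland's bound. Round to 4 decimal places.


Compute 2^(1/200) = 1.0034717485
Subtract 1: 1.0034717485 - 1 = 0.0034717485
Multiply by n: 200 * 0.0034717485 = 0.6943497000
Round to 4 dp: 0.6943

0.6943


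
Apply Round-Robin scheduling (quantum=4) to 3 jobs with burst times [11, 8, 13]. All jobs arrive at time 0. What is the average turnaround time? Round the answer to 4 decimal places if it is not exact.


Time quantum = 4
Execution trace:
  J1 runs 4 units, time = 4
  J2 runs 4 units, time = 8
  J3 runs 4 units, time = 12
  J1 runs 4 units, time = 16
  J2 runs 4 units, time = 20
  J3 runs 4 units, time = 24
  J1 runs 3 units, time = 27
  J3 runs 4 units, time = 31
  J3 runs 1 units, time = 32
Finish times: [27, 20, 32]
Average turnaround = 79/3 = 26.3333

26.3333


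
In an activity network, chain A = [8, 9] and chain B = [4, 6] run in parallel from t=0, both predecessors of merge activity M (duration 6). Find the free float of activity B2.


ES(B2) = sum of predecessors on chain B = 4
EF(B2) = ES + duration = 4 + 6 = 10
Successor of B2 is M. ES(M) = max(sum(A), sum(B)) = max(17, 10) = 17
Free float = ES(successor) - EF(current) = 17 - 10 = 7

7


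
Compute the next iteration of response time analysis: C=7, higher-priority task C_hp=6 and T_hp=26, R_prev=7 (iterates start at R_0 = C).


R_next = C + ceil(R_prev / T_hp) * C_hp
ceil(7 / 26) = ceil(0.2692) = 1
Interference = 1 * 6 = 6
R_next = 7 + 6 = 13

13


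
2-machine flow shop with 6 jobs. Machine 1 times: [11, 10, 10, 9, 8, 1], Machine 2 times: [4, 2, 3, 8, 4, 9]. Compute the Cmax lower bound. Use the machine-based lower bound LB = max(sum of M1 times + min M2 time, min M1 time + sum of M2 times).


LB1 = sum(M1 times) + min(M2 times) = 49 + 2 = 51
LB2 = min(M1 times) + sum(M2 times) = 1 + 30 = 31
Lower bound = max(LB1, LB2) = max(51, 31) = 51

51


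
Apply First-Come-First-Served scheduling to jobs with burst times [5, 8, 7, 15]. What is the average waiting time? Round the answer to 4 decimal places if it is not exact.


FCFS order (as given): [5, 8, 7, 15]
Waiting times:
  Job 1: wait = 0
  Job 2: wait = 5
  Job 3: wait = 13
  Job 4: wait = 20
Sum of waiting times = 38
Average waiting time = 38/4 = 9.5

9.5


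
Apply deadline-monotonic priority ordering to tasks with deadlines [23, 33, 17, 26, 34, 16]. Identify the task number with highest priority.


Sort tasks by relative deadline (ascending):
  Task 6: deadline = 16
  Task 3: deadline = 17
  Task 1: deadline = 23
  Task 4: deadline = 26
  Task 2: deadline = 33
  Task 5: deadline = 34
Priority order (highest first): [6, 3, 1, 4, 2, 5]
Highest priority task = 6

6


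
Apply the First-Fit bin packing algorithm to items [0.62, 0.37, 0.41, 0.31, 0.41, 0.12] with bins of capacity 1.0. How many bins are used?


Place items sequentially using First-Fit:
  Item 0.62 -> new Bin 1
  Item 0.37 -> Bin 1 (now 0.99)
  Item 0.41 -> new Bin 2
  Item 0.31 -> Bin 2 (now 0.72)
  Item 0.41 -> new Bin 3
  Item 0.12 -> Bin 2 (now 0.84)
Total bins used = 3

3


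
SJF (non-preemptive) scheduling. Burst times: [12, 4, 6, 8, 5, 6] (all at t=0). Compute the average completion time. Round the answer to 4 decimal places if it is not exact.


SJF order (ascending): [4, 5, 6, 6, 8, 12]
Completion times:
  Job 1: burst=4, C=4
  Job 2: burst=5, C=9
  Job 3: burst=6, C=15
  Job 4: burst=6, C=21
  Job 5: burst=8, C=29
  Job 6: burst=12, C=41
Average completion = 119/6 = 19.8333

19.8333


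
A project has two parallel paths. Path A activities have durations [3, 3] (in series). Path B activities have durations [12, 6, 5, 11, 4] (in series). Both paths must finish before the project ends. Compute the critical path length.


Path A total = 3 + 3 = 6
Path B total = 12 + 6 + 5 + 11 + 4 = 38
Critical path = longest path = max(6, 38) = 38

38


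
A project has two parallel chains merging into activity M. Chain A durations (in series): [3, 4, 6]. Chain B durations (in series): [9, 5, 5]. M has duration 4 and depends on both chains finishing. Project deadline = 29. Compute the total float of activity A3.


Forward pass: ES(A3) = sum of predecessors on chain A = 7
EF = ES + duration = 7 + 6 = 13
Backward pass: LF(M) = deadline = 29; LS(M) = 29 - 4 = 25
LF(A3) = LS(M) - sum(successors on chain A) = 25 - 0 = 25
LS = LF - duration = 25 - 6 = 19
Total float = LS - ES = 19 - 7 = 12

12


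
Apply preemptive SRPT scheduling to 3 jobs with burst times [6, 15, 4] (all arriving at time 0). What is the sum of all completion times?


Since all jobs arrive at t=0, SRPT equals SPT ordering.
SPT order: [4, 6, 15]
Completion times:
  Job 1: p=4, C=4
  Job 2: p=6, C=10
  Job 3: p=15, C=25
Total completion time = 4 + 10 + 25 = 39

39


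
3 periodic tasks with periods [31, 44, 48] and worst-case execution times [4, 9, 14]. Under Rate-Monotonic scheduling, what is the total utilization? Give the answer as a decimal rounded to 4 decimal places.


Compute individual utilizations (exact fractions):
  Task 1: C/T = 4/31 (approx. 0.129)
  Task 2: C/T = 9/44 (approx. 0.2045)
  Task 3: C/T = 14/48 = 7/24 (approx. 0.2917)
Total utilization U = 4/31 + 9/44 + 7/24 = 5117/8184
Rounded to 4 decimal places: U = 0.6252
RM (Liu & Layland) bound for 3 tasks = 0.779763; compare with U = 5117/8184 (approx. 0.625244)
U <= bound, so schedulable by RM sufficient condition.

0.6252


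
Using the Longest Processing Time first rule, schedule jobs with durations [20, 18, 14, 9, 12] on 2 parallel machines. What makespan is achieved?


Sort jobs in decreasing order (LPT): [20, 18, 14, 12, 9]
Assign each job to the least loaded machine:
  Machine 1: jobs [20, 12, 9], load = 41
  Machine 2: jobs [18, 14], load = 32
Makespan = max load = 41

41


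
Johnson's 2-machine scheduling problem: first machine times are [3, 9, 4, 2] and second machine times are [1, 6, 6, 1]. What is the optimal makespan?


Apply Johnson's rule:
  Group 1 (a <= b): [(3, 4, 6)]
  Group 2 (a > b): [(2, 9, 6), (1, 3, 1), (4, 2, 1)]
Optimal job order: [3, 2, 1, 4]
Schedule:
  Job 3: M1 done at 4, M2 done at 10
  Job 2: M1 done at 13, M2 done at 19
  Job 1: M1 done at 16, M2 done at 20
  Job 4: M1 done at 18, M2 done at 21
Makespan = 21

21


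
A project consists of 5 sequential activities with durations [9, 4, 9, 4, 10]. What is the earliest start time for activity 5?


Activity 5 starts after activities 1 through 4 complete.
Predecessor durations: [9, 4, 9, 4]
ES = 9 + 4 + 9 + 4 = 26

26


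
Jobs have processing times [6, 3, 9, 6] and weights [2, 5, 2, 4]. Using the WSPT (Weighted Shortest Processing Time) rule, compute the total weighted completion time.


Compute p/w ratios and sort ascending (WSPT): [(3, 5), (6, 4), (6, 2), (9, 2)]
Compute weighted completion times:
  Job (p=3,w=5): C=3, w*C=5*3=15
  Job (p=6,w=4): C=9, w*C=4*9=36
  Job (p=6,w=2): C=15, w*C=2*15=30
  Job (p=9,w=2): C=24, w*C=2*24=48
Total weighted completion time = 129

129


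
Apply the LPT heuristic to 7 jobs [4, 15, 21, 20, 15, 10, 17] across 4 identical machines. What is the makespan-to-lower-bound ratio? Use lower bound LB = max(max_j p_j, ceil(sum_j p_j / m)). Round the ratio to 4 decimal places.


LPT order: [21, 20, 17, 15, 15, 10, 4]
Machine loads after assignment: [21, 24, 27, 30]
LPT makespan = 30
Lower bound = max(max_job, ceil(total/4)) = max(21, 26) = 26
Ratio = 30 / 26 = 1.1538

1.1538


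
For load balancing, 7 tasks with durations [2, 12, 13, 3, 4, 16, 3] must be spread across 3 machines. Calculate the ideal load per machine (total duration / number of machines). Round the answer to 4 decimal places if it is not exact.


Total processing time = 2 + 12 + 13 + 3 + 4 + 16 + 3 = 53
Number of machines = 3
Ideal balanced load = 53 / 3 = 17.6667

17.6667


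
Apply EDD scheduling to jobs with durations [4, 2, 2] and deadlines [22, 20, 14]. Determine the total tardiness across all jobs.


Sort by due date (EDD order): [(2, 14), (2, 20), (4, 22)]
Compute completion times and tardiness:
  Job 1: p=2, d=14, C=2, tardiness=max(0,2-14)=0
  Job 2: p=2, d=20, C=4, tardiness=max(0,4-20)=0
  Job 3: p=4, d=22, C=8, tardiness=max(0,8-22)=0
Total tardiness = 0

0


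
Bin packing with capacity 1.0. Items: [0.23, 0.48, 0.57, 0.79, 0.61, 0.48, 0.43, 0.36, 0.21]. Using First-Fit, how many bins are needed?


Place items sequentially using First-Fit:
  Item 0.23 -> new Bin 1
  Item 0.48 -> Bin 1 (now 0.71)
  Item 0.57 -> new Bin 2
  Item 0.79 -> new Bin 3
  Item 0.61 -> new Bin 4
  Item 0.48 -> new Bin 5
  Item 0.43 -> Bin 2 (now 1.0)
  Item 0.36 -> Bin 4 (now 0.97)
  Item 0.21 -> Bin 1 (now 0.92)
Total bins used = 5

5


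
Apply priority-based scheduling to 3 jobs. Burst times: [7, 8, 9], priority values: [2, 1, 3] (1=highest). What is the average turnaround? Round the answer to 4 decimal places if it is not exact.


Sort by priority (ascending = highest first):
Order: [(1, 8), (2, 7), (3, 9)]
Completion times:
  Priority 1, burst=8, C=8
  Priority 2, burst=7, C=15
  Priority 3, burst=9, C=24
Average turnaround = 47/3 = 15.6667

15.6667


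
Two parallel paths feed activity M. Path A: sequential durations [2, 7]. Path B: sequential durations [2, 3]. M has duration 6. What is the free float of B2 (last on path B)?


ES(B2) = sum of predecessors on chain B = 2
EF(B2) = ES + duration = 2 + 3 = 5
Successor of B2 is M. ES(M) = max(sum(A), sum(B)) = max(9, 5) = 9
Free float = ES(successor) - EF(current) = 9 - 5 = 4

4


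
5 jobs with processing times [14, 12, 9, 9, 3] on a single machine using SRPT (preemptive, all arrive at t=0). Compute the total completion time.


Since all jobs arrive at t=0, SRPT equals SPT ordering.
SPT order: [3, 9, 9, 12, 14]
Completion times:
  Job 1: p=3, C=3
  Job 2: p=9, C=12
  Job 3: p=9, C=21
  Job 4: p=12, C=33
  Job 5: p=14, C=47
Total completion time = 3 + 12 + 21 + 33 + 47 = 116

116


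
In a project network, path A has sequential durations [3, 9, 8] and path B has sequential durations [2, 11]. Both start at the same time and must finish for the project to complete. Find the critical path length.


Path A total = 3 + 9 + 8 = 20
Path B total = 2 + 11 = 13
Critical path = longest path = max(20, 13) = 20

20


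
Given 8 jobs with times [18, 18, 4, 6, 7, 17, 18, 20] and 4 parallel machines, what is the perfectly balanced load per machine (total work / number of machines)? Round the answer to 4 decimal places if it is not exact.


Total processing time = 18 + 18 + 4 + 6 + 7 + 17 + 18 + 20 = 108
Number of machines = 4
Ideal balanced load = 108 / 4 = 27.0

27.0


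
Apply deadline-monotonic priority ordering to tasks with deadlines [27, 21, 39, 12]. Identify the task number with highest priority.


Sort tasks by relative deadline (ascending):
  Task 4: deadline = 12
  Task 2: deadline = 21
  Task 1: deadline = 27
  Task 3: deadline = 39
Priority order (highest first): [4, 2, 1, 3]
Highest priority task = 4

4


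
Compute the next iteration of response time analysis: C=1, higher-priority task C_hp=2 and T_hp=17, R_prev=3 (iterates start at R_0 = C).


R_next = C + ceil(R_prev / T_hp) * C_hp
ceil(3 / 17) = ceil(0.1765) = 1
Interference = 1 * 2 = 2
R_next = 1 + 2 = 3
R_next = R_prev, so the iteration has converged (response time = 3).

3


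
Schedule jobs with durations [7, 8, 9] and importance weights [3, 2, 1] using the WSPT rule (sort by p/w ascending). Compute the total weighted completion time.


Compute p/w ratios and sort ascending (WSPT): [(7, 3), (8, 2), (9, 1)]
Compute weighted completion times:
  Job (p=7,w=3): C=7, w*C=3*7=21
  Job (p=8,w=2): C=15, w*C=2*15=30
  Job (p=9,w=1): C=24, w*C=1*24=24
Total weighted completion time = 75

75


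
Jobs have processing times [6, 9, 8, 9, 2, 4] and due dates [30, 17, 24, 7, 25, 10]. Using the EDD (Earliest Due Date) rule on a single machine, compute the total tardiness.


Sort by due date (EDD order): [(9, 7), (4, 10), (9, 17), (8, 24), (2, 25), (6, 30)]
Compute completion times and tardiness:
  Job 1: p=9, d=7, C=9, tardiness=max(0,9-7)=2
  Job 2: p=4, d=10, C=13, tardiness=max(0,13-10)=3
  Job 3: p=9, d=17, C=22, tardiness=max(0,22-17)=5
  Job 4: p=8, d=24, C=30, tardiness=max(0,30-24)=6
  Job 5: p=2, d=25, C=32, tardiness=max(0,32-25)=7
  Job 6: p=6, d=30, C=38, tardiness=max(0,38-30)=8
Total tardiness = 31

31


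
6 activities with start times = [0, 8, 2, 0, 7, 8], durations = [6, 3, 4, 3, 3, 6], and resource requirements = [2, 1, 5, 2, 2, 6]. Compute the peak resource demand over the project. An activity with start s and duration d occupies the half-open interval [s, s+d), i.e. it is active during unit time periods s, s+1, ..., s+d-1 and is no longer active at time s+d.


Each activity i is active on [start_i, start_i + duration_i).
Compute total resource usage per time slot:
  t=0: active resources = [2, 2], total = 4
  t=1: active resources = [2, 2], total = 4
  t=2: active resources = [2, 5, 2], total = 9
  t=3: active resources = [2, 5], total = 7
  t=4: active resources = [2, 5], total = 7
  t=5: active resources = [2, 5], total = 7
  t=6: active resources = [], total = 0
  t=7: active resources = [2], total = 2
  t=8: active resources = [1, 2, 6], total = 9
  t=9: active resources = [1, 2, 6], total = 9
  t=10: active resources = [1, 6], total = 7
  t=11: active resources = [6], total = 6
  t=12: active resources = [6], total = 6
  t=13: active resources = [6], total = 6
Peak resource demand = 9

9


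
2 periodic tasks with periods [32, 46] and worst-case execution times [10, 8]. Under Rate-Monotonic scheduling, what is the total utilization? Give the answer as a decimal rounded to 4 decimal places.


Compute individual utilizations (exact fractions):
  Task 1: C/T = 10/32 = 5/16 (approx. 0.3125)
  Task 2: C/T = 8/46 = 4/23 (approx. 0.1739)
Total utilization U = 5/16 + 4/23 = 179/368
Rounded to 4 decimal places: U = 0.4864
RM (Liu & Layland) bound for 2 tasks = 0.828427; compare with U = 179/368 (approx. 0.486413)
U <= bound, so schedulable by RM sufficient condition.

0.4864


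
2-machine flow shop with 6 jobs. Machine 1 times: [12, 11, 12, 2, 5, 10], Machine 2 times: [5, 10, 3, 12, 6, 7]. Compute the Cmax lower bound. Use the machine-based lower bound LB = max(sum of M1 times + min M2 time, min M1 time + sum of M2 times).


LB1 = sum(M1 times) + min(M2 times) = 52 + 3 = 55
LB2 = min(M1 times) + sum(M2 times) = 2 + 43 = 45
Lower bound = max(LB1, LB2) = max(55, 45) = 55

55


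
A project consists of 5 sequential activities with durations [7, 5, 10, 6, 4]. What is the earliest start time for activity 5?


Activity 5 starts after activities 1 through 4 complete.
Predecessor durations: [7, 5, 10, 6]
ES = 7 + 5 + 10 + 6 = 28

28


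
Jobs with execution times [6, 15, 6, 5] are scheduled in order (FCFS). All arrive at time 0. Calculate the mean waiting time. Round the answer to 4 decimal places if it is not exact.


FCFS order (as given): [6, 15, 6, 5]
Waiting times:
  Job 1: wait = 0
  Job 2: wait = 6
  Job 3: wait = 21
  Job 4: wait = 27
Sum of waiting times = 54
Average waiting time = 54/4 = 13.5

13.5


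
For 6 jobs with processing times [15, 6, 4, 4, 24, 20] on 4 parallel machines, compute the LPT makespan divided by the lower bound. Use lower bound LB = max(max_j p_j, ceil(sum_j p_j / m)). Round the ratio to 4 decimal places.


LPT order: [24, 20, 15, 6, 4, 4]
Machine loads after assignment: [24, 20, 15, 14]
LPT makespan = 24
Lower bound = max(max_job, ceil(total/4)) = max(24, 19) = 24
Ratio = 24 / 24 = 1.0

1.0


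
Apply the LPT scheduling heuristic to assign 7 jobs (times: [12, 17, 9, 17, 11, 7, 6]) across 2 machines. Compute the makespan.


Sort jobs in decreasing order (LPT): [17, 17, 12, 11, 9, 7, 6]
Assign each job to the least loaded machine:
  Machine 1: jobs [17, 12, 7, 6], load = 42
  Machine 2: jobs [17, 11, 9], load = 37
Makespan = max load = 42

42


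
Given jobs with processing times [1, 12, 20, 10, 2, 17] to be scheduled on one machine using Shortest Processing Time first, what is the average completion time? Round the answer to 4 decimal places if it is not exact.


Sort jobs by processing time (SPT order): [1, 2, 10, 12, 17, 20]
Compute completion times sequentially:
  Job 1: processing = 1, completes at 1
  Job 2: processing = 2, completes at 3
  Job 3: processing = 10, completes at 13
  Job 4: processing = 12, completes at 25
  Job 5: processing = 17, completes at 42
  Job 6: processing = 20, completes at 62
Sum of completion times = 146
Average completion time = 146/6 = 24.3333

24.3333


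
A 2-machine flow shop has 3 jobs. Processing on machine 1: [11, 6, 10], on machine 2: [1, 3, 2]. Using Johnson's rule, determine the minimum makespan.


Apply Johnson's rule:
  Group 1 (a <= b): []
  Group 2 (a > b): [(2, 6, 3), (3, 10, 2), (1, 11, 1)]
Optimal job order: [2, 3, 1]
Schedule:
  Job 2: M1 done at 6, M2 done at 9
  Job 3: M1 done at 16, M2 done at 18
  Job 1: M1 done at 27, M2 done at 28
Makespan = 28

28


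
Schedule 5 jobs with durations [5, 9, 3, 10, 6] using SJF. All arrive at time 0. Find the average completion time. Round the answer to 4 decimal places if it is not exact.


SJF order (ascending): [3, 5, 6, 9, 10]
Completion times:
  Job 1: burst=3, C=3
  Job 2: burst=5, C=8
  Job 3: burst=6, C=14
  Job 4: burst=9, C=23
  Job 5: burst=10, C=33
Average completion = 81/5 = 16.2

16.2


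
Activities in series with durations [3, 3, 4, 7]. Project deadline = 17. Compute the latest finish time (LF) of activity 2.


LF(activity 2) = deadline - sum of successor durations
Successors: activities 3 through 4 with durations [4, 7]
Sum of successor durations = 11
LF = 17 - 11 = 6

6


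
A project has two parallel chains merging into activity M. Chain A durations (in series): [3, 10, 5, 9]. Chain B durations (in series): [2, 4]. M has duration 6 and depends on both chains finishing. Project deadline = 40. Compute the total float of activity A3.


Forward pass: ES(A3) = sum of predecessors on chain A = 13
EF = ES + duration = 13 + 5 = 18
Backward pass: LF(M) = deadline = 40; LS(M) = 40 - 6 = 34
LF(A3) = LS(M) - sum(successors on chain A) = 34 - 9 = 25
LS = LF - duration = 25 - 5 = 20
Total float = LS - ES = 20 - 13 = 7

7


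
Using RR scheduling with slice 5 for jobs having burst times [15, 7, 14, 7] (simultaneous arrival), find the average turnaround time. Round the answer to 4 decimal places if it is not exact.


Time quantum = 5
Execution trace:
  J1 runs 5 units, time = 5
  J2 runs 5 units, time = 10
  J3 runs 5 units, time = 15
  J4 runs 5 units, time = 20
  J1 runs 5 units, time = 25
  J2 runs 2 units, time = 27
  J3 runs 5 units, time = 32
  J4 runs 2 units, time = 34
  J1 runs 5 units, time = 39
  J3 runs 4 units, time = 43
Finish times: [39, 27, 43, 34]
Average turnaround = 143/4 = 35.75

35.75


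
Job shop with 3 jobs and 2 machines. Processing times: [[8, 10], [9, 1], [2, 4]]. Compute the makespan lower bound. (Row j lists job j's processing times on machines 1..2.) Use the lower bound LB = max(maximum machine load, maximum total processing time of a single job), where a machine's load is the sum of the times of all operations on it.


Machine loads:
  Machine 1: 8 + 9 + 2 = 19
  Machine 2: 10 + 1 + 4 = 15
Max machine load = 19
Job totals:
  Job 1: 18
  Job 2: 10
  Job 3: 6
Max job total = 18
Lower bound = max(19, 18) = 19

19


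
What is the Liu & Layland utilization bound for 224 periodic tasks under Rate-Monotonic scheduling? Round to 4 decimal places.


Compute 2^(1/224) = 1.0030991997
Subtract 1: 1.0030991997 - 1 = 0.0030991997
Multiply by n: 224 * 0.0030991997 = 0.6942207328
Round to 4 dp: 0.6942

0.6942


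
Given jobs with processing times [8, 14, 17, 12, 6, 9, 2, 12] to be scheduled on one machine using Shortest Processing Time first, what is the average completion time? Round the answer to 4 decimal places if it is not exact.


Sort jobs by processing time (SPT order): [2, 6, 8, 9, 12, 12, 14, 17]
Compute completion times sequentially:
  Job 1: processing = 2, completes at 2
  Job 2: processing = 6, completes at 8
  Job 3: processing = 8, completes at 16
  Job 4: processing = 9, completes at 25
  Job 5: processing = 12, completes at 37
  Job 6: processing = 12, completes at 49
  Job 7: processing = 14, completes at 63
  Job 8: processing = 17, completes at 80
Sum of completion times = 280
Average completion time = 280/8 = 35.0

35.0


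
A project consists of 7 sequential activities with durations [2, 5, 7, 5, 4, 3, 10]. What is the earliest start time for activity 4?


Activity 4 starts after activities 1 through 3 complete.
Predecessor durations: [2, 5, 7]
ES = 2 + 5 + 7 = 14

14


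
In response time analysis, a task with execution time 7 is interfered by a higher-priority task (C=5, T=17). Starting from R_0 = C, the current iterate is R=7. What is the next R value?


R_next = C + ceil(R_prev / T_hp) * C_hp
ceil(7 / 17) = ceil(0.4118) = 1
Interference = 1 * 5 = 5
R_next = 7 + 5 = 12

12


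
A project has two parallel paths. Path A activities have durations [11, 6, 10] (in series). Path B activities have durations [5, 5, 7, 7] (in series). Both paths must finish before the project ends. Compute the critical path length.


Path A total = 11 + 6 + 10 = 27
Path B total = 5 + 5 + 7 + 7 = 24
Critical path = longest path = max(27, 24) = 27

27


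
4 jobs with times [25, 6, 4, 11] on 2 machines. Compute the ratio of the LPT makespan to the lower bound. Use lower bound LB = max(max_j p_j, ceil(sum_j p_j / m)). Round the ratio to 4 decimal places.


LPT order: [25, 11, 6, 4]
Machine loads after assignment: [25, 21]
LPT makespan = 25
Lower bound = max(max_job, ceil(total/2)) = max(25, 23) = 25
Ratio = 25 / 25 = 1.0

1.0


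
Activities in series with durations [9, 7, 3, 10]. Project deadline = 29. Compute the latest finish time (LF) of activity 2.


LF(activity 2) = deadline - sum of successor durations
Successors: activities 3 through 4 with durations [3, 10]
Sum of successor durations = 13
LF = 29 - 13 = 16

16


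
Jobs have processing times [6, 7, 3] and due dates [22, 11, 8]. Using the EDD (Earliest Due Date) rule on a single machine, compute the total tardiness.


Sort by due date (EDD order): [(3, 8), (7, 11), (6, 22)]
Compute completion times and tardiness:
  Job 1: p=3, d=8, C=3, tardiness=max(0,3-8)=0
  Job 2: p=7, d=11, C=10, tardiness=max(0,10-11)=0
  Job 3: p=6, d=22, C=16, tardiness=max(0,16-22)=0
Total tardiness = 0

0


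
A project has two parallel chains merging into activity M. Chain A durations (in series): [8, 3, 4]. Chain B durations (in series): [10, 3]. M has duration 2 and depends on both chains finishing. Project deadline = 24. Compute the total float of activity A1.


Forward pass: ES(A1) = sum of predecessors on chain A = 0
EF = ES + duration = 0 + 8 = 8
Backward pass: LF(M) = deadline = 24; LS(M) = 24 - 2 = 22
LF(A1) = LS(M) - sum(successors on chain A) = 22 - 7 = 15
LS = LF - duration = 15 - 8 = 7
Total float = LS - ES = 7 - 0 = 7

7


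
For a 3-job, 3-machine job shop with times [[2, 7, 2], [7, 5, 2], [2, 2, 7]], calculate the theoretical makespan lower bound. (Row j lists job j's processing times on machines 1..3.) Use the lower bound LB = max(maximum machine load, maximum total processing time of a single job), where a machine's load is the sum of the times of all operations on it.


Machine loads:
  Machine 1: 2 + 7 + 2 = 11
  Machine 2: 7 + 5 + 2 = 14
  Machine 3: 2 + 2 + 7 = 11
Max machine load = 14
Job totals:
  Job 1: 11
  Job 2: 14
  Job 3: 11
Max job total = 14
Lower bound = max(14, 14) = 14

14


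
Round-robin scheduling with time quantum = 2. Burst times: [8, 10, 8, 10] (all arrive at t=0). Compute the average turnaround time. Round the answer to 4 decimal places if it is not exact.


Time quantum = 2
Execution trace:
  J1 runs 2 units, time = 2
  J2 runs 2 units, time = 4
  J3 runs 2 units, time = 6
  J4 runs 2 units, time = 8
  J1 runs 2 units, time = 10
  J2 runs 2 units, time = 12
  J3 runs 2 units, time = 14
  J4 runs 2 units, time = 16
  J1 runs 2 units, time = 18
  J2 runs 2 units, time = 20
  J3 runs 2 units, time = 22
  J4 runs 2 units, time = 24
  J1 runs 2 units, time = 26
  J2 runs 2 units, time = 28
  J3 runs 2 units, time = 30
  J4 runs 2 units, time = 32
  J2 runs 2 units, time = 34
  J4 runs 2 units, time = 36
Finish times: [26, 34, 30, 36]
Average turnaround = 126/4 = 31.5

31.5


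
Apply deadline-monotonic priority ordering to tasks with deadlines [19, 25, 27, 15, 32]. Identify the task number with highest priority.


Sort tasks by relative deadline (ascending):
  Task 4: deadline = 15
  Task 1: deadline = 19
  Task 2: deadline = 25
  Task 3: deadline = 27
  Task 5: deadline = 32
Priority order (highest first): [4, 1, 2, 3, 5]
Highest priority task = 4

4


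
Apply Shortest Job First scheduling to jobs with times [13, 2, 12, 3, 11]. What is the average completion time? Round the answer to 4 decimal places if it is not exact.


SJF order (ascending): [2, 3, 11, 12, 13]
Completion times:
  Job 1: burst=2, C=2
  Job 2: burst=3, C=5
  Job 3: burst=11, C=16
  Job 4: burst=12, C=28
  Job 5: burst=13, C=41
Average completion = 92/5 = 18.4

18.4


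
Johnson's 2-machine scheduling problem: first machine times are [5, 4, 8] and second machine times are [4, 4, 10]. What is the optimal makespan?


Apply Johnson's rule:
  Group 1 (a <= b): [(2, 4, 4), (3, 8, 10)]
  Group 2 (a > b): [(1, 5, 4)]
Optimal job order: [2, 3, 1]
Schedule:
  Job 2: M1 done at 4, M2 done at 8
  Job 3: M1 done at 12, M2 done at 22
  Job 1: M1 done at 17, M2 done at 26
Makespan = 26

26


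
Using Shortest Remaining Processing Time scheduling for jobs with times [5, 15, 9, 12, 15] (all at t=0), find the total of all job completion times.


Since all jobs arrive at t=0, SRPT equals SPT ordering.
SPT order: [5, 9, 12, 15, 15]
Completion times:
  Job 1: p=5, C=5
  Job 2: p=9, C=14
  Job 3: p=12, C=26
  Job 4: p=15, C=41
  Job 5: p=15, C=56
Total completion time = 5 + 14 + 26 + 41 + 56 = 142

142


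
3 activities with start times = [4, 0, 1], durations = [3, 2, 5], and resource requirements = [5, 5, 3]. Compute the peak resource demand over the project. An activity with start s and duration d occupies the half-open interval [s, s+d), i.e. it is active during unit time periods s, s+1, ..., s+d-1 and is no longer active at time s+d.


Each activity i is active on [start_i, start_i + duration_i).
Compute total resource usage per time slot:
  t=0: active resources = [5], total = 5
  t=1: active resources = [5, 3], total = 8
  t=2: active resources = [3], total = 3
  t=3: active resources = [3], total = 3
  t=4: active resources = [5, 3], total = 8
  t=5: active resources = [5, 3], total = 8
  t=6: active resources = [5], total = 5
Peak resource demand = 8

8


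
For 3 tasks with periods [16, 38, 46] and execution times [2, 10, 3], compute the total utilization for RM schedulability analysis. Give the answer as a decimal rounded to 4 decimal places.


Compute individual utilizations (exact fractions):
  Task 1: C/T = 2/16 = 1/8 (approx. 0.125)
  Task 2: C/T = 10/38 = 5/19 (approx. 0.2632)
  Task 3: C/T = 3/46 (approx. 0.0652)
Total utilization U = 1/8 + 5/19 + 3/46 = 1585/3496
Rounded to 4 decimal places: U = 0.4534
RM (Liu & Layland) bound for 3 tasks = 0.779763; compare with U = 1585/3496 (approx. 0.453375)
U <= bound, so schedulable by RM sufficient condition.

0.4534


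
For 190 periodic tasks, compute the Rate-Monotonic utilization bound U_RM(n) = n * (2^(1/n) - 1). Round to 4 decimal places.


Compute 2^(1/190) = 1.0036548056
Subtract 1: 1.0036548056 - 1 = 0.0036548056
Multiply by n: 190 * 0.0036548056 = 0.6944130640
Round to 4 dp: 0.6944

0.6944


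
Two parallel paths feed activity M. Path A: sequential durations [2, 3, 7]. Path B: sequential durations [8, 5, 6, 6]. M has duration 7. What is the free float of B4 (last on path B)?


ES(B4) = sum of predecessors on chain B = 19
EF(B4) = ES + duration = 19 + 6 = 25
Successor of B4 is M. ES(M) = max(sum(A), sum(B)) = max(12, 25) = 25
Free float = ES(successor) - EF(current) = 25 - 25 = 0

0


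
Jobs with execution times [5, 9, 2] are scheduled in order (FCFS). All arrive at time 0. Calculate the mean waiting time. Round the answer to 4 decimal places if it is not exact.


FCFS order (as given): [5, 9, 2]
Waiting times:
  Job 1: wait = 0
  Job 2: wait = 5
  Job 3: wait = 14
Sum of waiting times = 19
Average waiting time = 19/3 = 6.3333

6.3333


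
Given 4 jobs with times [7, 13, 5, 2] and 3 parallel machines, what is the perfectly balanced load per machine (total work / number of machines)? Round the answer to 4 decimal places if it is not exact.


Total processing time = 7 + 13 + 5 + 2 = 27
Number of machines = 3
Ideal balanced load = 27 / 3 = 9.0

9.0


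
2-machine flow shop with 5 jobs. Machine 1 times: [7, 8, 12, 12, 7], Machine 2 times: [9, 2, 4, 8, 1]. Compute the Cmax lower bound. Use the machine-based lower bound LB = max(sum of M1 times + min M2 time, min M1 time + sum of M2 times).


LB1 = sum(M1 times) + min(M2 times) = 46 + 1 = 47
LB2 = min(M1 times) + sum(M2 times) = 7 + 24 = 31
Lower bound = max(LB1, LB2) = max(47, 31) = 47

47


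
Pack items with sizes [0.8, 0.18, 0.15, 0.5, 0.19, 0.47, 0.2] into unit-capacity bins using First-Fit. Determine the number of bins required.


Place items sequentially using First-Fit:
  Item 0.8 -> new Bin 1
  Item 0.18 -> Bin 1 (now 0.98)
  Item 0.15 -> new Bin 2
  Item 0.5 -> Bin 2 (now 0.65)
  Item 0.19 -> Bin 2 (now 0.84)
  Item 0.47 -> new Bin 3
  Item 0.2 -> Bin 3 (now 0.67)
Total bins used = 3

3


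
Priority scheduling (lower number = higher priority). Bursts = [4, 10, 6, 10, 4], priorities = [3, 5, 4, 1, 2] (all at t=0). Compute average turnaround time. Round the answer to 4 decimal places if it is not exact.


Sort by priority (ascending = highest first):
Order: [(1, 10), (2, 4), (3, 4), (4, 6), (5, 10)]
Completion times:
  Priority 1, burst=10, C=10
  Priority 2, burst=4, C=14
  Priority 3, burst=4, C=18
  Priority 4, burst=6, C=24
  Priority 5, burst=10, C=34
Average turnaround = 100/5 = 20.0

20.0


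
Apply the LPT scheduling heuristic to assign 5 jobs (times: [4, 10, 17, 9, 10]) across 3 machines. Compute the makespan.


Sort jobs in decreasing order (LPT): [17, 10, 10, 9, 4]
Assign each job to the least loaded machine:
  Machine 1: jobs [17], load = 17
  Machine 2: jobs [10, 9], load = 19
  Machine 3: jobs [10, 4], load = 14
Makespan = max load = 19

19


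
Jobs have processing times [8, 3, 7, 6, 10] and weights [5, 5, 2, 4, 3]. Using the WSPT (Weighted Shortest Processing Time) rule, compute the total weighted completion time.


Compute p/w ratios and sort ascending (WSPT): [(3, 5), (6, 4), (8, 5), (10, 3), (7, 2)]
Compute weighted completion times:
  Job (p=3,w=5): C=3, w*C=5*3=15
  Job (p=6,w=4): C=9, w*C=4*9=36
  Job (p=8,w=5): C=17, w*C=5*17=85
  Job (p=10,w=3): C=27, w*C=3*27=81
  Job (p=7,w=2): C=34, w*C=2*34=68
Total weighted completion time = 285

285


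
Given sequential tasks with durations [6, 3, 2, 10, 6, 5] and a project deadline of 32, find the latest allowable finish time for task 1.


LF(activity 1) = deadline - sum of successor durations
Successors: activities 2 through 6 with durations [3, 2, 10, 6, 5]
Sum of successor durations = 26
LF = 32 - 26 = 6

6


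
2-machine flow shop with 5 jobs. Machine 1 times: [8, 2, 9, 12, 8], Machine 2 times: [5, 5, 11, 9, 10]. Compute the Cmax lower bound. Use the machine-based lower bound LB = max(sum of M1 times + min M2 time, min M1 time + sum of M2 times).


LB1 = sum(M1 times) + min(M2 times) = 39 + 5 = 44
LB2 = min(M1 times) + sum(M2 times) = 2 + 40 = 42
Lower bound = max(LB1, LB2) = max(44, 42) = 44

44


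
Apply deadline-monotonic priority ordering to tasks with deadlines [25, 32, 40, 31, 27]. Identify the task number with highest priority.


Sort tasks by relative deadline (ascending):
  Task 1: deadline = 25
  Task 5: deadline = 27
  Task 4: deadline = 31
  Task 2: deadline = 32
  Task 3: deadline = 40
Priority order (highest first): [1, 5, 4, 2, 3]
Highest priority task = 1

1


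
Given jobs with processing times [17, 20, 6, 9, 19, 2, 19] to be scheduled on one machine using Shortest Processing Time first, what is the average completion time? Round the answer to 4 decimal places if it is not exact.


Sort jobs by processing time (SPT order): [2, 6, 9, 17, 19, 19, 20]
Compute completion times sequentially:
  Job 1: processing = 2, completes at 2
  Job 2: processing = 6, completes at 8
  Job 3: processing = 9, completes at 17
  Job 4: processing = 17, completes at 34
  Job 5: processing = 19, completes at 53
  Job 6: processing = 19, completes at 72
  Job 7: processing = 20, completes at 92
Sum of completion times = 278
Average completion time = 278/7 = 39.7143

39.7143


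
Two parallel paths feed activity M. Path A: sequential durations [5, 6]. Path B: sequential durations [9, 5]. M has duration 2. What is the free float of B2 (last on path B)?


ES(B2) = sum of predecessors on chain B = 9
EF(B2) = ES + duration = 9 + 5 = 14
Successor of B2 is M. ES(M) = max(sum(A), sum(B)) = max(11, 14) = 14
Free float = ES(successor) - EF(current) = 14 - 14 = 0

0


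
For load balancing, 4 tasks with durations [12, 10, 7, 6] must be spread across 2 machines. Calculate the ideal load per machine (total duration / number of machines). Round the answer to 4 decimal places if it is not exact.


Total processing time = 12 + 10 + 7 + 6 = 35
Number of machines = 2
Ideal balanced load = 35 / 2 = 17.5

17.5


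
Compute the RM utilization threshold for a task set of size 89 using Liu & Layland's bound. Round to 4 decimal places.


Compute 2^(1/89) = 1.0078185773
Subtract 1: 1.0078185773 - 1 = 0.0078185773
Multiply by n: 89 * 0.0078185773 = 0.6958533797
Round to 4 dp: 0.6959

0.6959


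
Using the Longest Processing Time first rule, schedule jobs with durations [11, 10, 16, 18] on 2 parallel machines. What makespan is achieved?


Sort jobs in decreasing order (LPT): [18, 16, 11, 10]
Assign each job to the least loaded machine:
  Machine 1: jobs [18, 10], load = 28
  Machine 2: jobs [16, 11], load = 27
Makespan = max load = 28

28


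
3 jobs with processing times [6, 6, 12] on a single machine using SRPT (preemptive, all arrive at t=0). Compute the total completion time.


Since all jobs arrive at t=0, SRPT equals SPT ordering.
SPT order: [6, 6, 12]
Completion times:
  Job 1: p=6, C=6
  Job 2: p=6, C=12
  Job 3: p=12, C=24
Total completion time = 6 + 12 + 24 = 42

42


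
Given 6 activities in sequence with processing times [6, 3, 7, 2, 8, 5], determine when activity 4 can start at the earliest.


Activity 4 starts after activities 1 through 3 complete.
Predecessor durations: [6, 3, 7]
ES = 6 + 3 + 7 = 16

16


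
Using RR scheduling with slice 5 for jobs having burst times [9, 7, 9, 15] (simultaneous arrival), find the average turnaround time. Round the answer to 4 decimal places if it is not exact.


Time quantum = 5
Execution trace:
  J1 runs 5 units, time = 5
  J2 runs 5 units, time = 10
  J3 runs 5 units, time = 15
  J4 runs 5 units, time = 20
  J1 runs 4 units, time = 24
  J2 runs 2 units, time = 26
  J3 runs 4 units, time = 30
  J4 runs 5 units, time = 35
  J4 runs 5 units, time = 40
Finish times: [24, 26, 30, 40]
Average turnaround = 120/4 = 30.0

30.0


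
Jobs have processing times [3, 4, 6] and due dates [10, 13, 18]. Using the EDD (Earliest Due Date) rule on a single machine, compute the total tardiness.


Sort by due date (EDD order): [(3, 10), (4, 13), (6, 18)]
Compute completion times and tardiness:
  Job 1: p=3, d=10, C=3, tardiness=max(0,3-10)=0
  Job 2: p=4, d=13, C=7, tardiness=max(0,7-13)=0
  Job 3: p=6, d=18, C=13, tardiness=max(0,13-18)=0
Total tardiness = 0

0


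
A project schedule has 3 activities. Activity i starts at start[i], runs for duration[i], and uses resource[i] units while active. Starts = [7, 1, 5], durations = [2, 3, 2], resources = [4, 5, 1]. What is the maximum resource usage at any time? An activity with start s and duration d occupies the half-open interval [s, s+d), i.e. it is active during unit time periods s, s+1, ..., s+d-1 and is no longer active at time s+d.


Each activity i is active on [start_i, start_i + duration_i).
Compute total resource usage per time slot:
  t=0: active resources = [], total = 0
  t=1: active resources = [5], total = 5
  t=2: active resources = [5], total = 5
  t=3: active resources = [5], total = 5
  t=4: active resources = [], total = 0
  t=5: active resources = [1], total = 1
  t=6: active resources = [1], total = 1
  t=7: active resources = [4], total = 4
  t=8: active resources = [4], total = 4
Peak resource demand = 5

5


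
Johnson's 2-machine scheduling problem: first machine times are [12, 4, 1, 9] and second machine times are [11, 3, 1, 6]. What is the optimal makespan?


Apply Johnson's rule:
  Group 1 (a <= b): [(3, 1, 1)]
  Group 2 (a > b): [(1, 12, 11), (4, 9, 6), (2, 4, 3)]
Optimal job order: [3, 1, 4, 2]
Schedule:
  Job 3: M1 done at 1, M2 done at 2
  Job 1: M1 done at 13, M2 done at 24
  Job 4: M1 done at 22, M2 done at 30
  Job 2: M1 done at 26, M2 done at 33
Makespan = 33

33


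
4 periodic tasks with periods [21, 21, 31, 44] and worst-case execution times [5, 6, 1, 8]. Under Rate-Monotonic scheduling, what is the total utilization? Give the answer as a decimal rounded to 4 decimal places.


Compute individual utilizations (exact fractions):
  Task 1: C/T = 5/21 (approx. 0.2381)
  Task 2: C/T = 6/21 = 2/7 (approx. 0.2857)
  Task 3: C/T = 1/31 (approx. 0.0323)
  Task 4: C/T = 8/44 = 2/11 (approx. 0.1818)
Total utilization U = 5/21 + 2/7 + 1/31 + 2/11 = 5284/7161
Rounded to 4 decimal places: U = 0.7379
RM (Liu & Layland) bound for 4 tasks = 0.756828; compare with U = 5284/7161 (approx. 0.737886)
U <= bound, so schedulable by RM sufficient condition.

0.7379


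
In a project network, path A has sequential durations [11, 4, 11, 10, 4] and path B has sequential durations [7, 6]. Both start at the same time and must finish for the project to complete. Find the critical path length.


Path A total = 11 + 4 + 11 + 10 + 4 = 40
Path B total = 7 + 6 = 13
Critical path = longest path = max(40, 13) = 40

40
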